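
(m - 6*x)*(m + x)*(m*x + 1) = m^3*x - 5*m^2*x^2 + m^2 - 6*m*x^3 - 5*m*x - 6*x^2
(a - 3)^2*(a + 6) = a^3 - 27*a + 54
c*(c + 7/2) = c^2 + 7*c/2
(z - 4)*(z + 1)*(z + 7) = z^3 + 4*z^2 - 25*z - 28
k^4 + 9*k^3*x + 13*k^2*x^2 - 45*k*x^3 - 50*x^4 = (k - 2*x)*(k + x)*(k + 5*x)^2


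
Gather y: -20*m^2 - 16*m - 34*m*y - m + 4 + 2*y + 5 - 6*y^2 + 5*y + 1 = -20*m^2 - 17*m - 6*y^2 + y*(7 - 34*m) + 10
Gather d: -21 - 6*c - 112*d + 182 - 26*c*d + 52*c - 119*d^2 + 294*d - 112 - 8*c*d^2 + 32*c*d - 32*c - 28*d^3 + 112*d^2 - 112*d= 14*c - 28*d^3 + d^2*(-8*c - 7) + d*(6*c + 70) + 49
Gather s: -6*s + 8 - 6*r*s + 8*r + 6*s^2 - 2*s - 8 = 8*r + 6*s^2 + s*(-6*r - 8)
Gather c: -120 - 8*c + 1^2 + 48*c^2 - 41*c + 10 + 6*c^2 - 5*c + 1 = 54*c^2 - 54*c - 108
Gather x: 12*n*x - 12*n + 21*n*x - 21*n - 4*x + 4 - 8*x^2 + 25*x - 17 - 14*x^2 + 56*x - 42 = -33*n - 22*x^2 + x*(33*n + 77) - 55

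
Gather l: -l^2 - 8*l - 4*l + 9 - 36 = -l^2 - 12*l - 27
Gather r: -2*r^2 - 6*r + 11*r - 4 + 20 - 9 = -2*r^2 + 5*r + 7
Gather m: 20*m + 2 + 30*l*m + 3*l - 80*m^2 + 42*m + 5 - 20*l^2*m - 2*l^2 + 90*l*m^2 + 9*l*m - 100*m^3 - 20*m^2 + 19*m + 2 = -2*l^2 + 3*l - 100*m^3 + m^2*(90*l - 100) + m*(-20*l^2 + 39*l + 81) + 9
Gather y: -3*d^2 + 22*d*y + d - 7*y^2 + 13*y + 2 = -3*d^2 + d - 7*y^2 + y*(22*d + 13) + 2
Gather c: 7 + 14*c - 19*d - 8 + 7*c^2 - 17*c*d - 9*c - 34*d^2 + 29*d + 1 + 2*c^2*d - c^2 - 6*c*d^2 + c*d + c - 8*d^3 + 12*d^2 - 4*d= c^2*(2*d + 6) + c*(-6*d^2 - 16*d + 6) - 8*d^3 - 22*d^2 + 6*d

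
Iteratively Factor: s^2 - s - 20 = (s - 5)*(s + 4)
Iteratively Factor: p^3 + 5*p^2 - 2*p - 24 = (p - 2)*(p^2 + 7*p + 12) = (p - 2)*(p + 3)*(p + 4)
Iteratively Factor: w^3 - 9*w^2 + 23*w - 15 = (w - 5)*(w^2 - 4*w + 3) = (w - 5)*(w - 3)*(w - 1)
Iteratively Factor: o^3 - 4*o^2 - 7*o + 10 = (o - 5)*(o^2 + o - 2) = (o - 5)*(o - 1)*(o + 2)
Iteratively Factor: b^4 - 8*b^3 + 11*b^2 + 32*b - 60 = (b + 2)*(b^3 - 10*b^2 + 31*b - 30) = (b - 5)*(b + 2)*(b^2 - 5*b + 6) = (b - 5)*(b - 2)*(b + 2)*(b - 3)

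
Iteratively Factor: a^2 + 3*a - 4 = (a - 1)*(a + 4)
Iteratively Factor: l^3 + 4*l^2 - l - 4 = (l + 1)*(l^2 + 3*l - 4) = (l + 1)*(l + 4)*(l - 1)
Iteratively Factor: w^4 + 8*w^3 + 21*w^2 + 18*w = (w + 2)*(w^3 + 6*w^2 + 9*w) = (w + 2)*(w + 3)*(w^2 + 3*w) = w*(w + 2)*(w + 3)*(w + 3)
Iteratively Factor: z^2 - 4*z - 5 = (z - 5)*(z + 1)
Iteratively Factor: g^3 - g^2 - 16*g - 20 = (g + 2)*(g^2 - 3*g - 10) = (g + 2)^2*(g - 5)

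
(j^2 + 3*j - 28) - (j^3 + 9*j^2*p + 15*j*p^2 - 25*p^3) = -j^3 - 9*j^2*p + j^2 - 15*j*p^2 + 3*j + 25*p^3 - 28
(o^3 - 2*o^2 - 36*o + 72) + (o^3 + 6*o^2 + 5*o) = 2*o^3 + 4*o^2 - 31*o + 72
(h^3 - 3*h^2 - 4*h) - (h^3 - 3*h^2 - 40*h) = 36*h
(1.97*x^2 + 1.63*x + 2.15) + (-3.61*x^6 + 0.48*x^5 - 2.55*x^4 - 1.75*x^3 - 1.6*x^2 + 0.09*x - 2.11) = -3.61*x^6 + 0.48*x^5 - 2.55*x^4 - 1.75*x^3 + 0.37*x^2 + 1.72*x + 0.04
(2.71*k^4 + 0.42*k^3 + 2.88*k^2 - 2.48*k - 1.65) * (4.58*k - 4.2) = 12.4118*k^5 - 9.4584*k^4 + 11.4264*k^3 - 23.4544*k^2 + 2.859*k + 6.93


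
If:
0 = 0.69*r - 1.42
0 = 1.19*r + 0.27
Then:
No Solution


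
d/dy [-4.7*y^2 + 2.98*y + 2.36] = 2.98 - 9.4*y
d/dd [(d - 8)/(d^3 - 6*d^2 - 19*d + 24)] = 2*(-d - 1)/(d^4 + 4*d^3 - 2*d^2 - 12*d + 9)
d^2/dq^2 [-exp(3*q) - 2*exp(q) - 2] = (-9*exp(2*q) - 2)*exp(q)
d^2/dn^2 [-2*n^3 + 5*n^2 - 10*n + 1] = 10 - 12*n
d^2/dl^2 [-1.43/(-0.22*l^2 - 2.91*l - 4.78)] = (-0.138424*l^2 - 1.830972*l + 1.43*(0.44*l + 2.91)*(0.88*l + 5.82) - 3.007576)/(0.22*l^2 + 2.91*l + 4.78)^3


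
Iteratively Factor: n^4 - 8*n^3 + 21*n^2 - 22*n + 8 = (n - 4)*(n^3 - 4*n^2 + 5*n - 2) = (n - 4)*(n - 1)*(n^2 - 3*n + 2) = (n - 4)*(n - 2)*(n - 1)*(n - 1)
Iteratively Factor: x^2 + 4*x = (x + 4)*(x)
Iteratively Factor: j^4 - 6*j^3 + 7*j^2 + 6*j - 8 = (j + 1)*(j^3 - 7*j^2 + 14*j - 8) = (j - 2)*(j + 1)*(j^2 - 5*j + 4) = (j - 2)*(j - 1)*(j + 1)*(j - 4)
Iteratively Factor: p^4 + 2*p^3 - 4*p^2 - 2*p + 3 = (p - 1)*(p^3 + 3*p^2 - p - 3) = (p - 1)*(p + 1)*(p^2 + 2*p - 3) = (p - 1)^2*(p + 1)*(p + 3)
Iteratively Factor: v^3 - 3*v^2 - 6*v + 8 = (v - 4)*(v^2 + v - 2) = (v - 4)*(v + 2)*(v - 1)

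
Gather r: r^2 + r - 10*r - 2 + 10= r^2 - 9*r + 8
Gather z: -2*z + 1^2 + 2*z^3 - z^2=2*z^3 - z^2 - 2*z + 1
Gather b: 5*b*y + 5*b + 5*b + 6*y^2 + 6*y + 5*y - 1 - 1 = b*(5*y + 10) + 6*y^2 + 11*y - 2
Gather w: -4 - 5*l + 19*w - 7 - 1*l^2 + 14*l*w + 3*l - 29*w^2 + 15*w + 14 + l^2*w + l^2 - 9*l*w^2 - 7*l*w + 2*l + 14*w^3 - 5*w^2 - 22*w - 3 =14*w^3 + w^2*(-9*l - 34) + w*(l^2 + 7*l + 12)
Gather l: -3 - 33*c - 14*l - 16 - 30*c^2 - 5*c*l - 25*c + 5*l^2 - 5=-30*c^2 - 58*c + 5*l^2 + l*(-5*c - 14) - 24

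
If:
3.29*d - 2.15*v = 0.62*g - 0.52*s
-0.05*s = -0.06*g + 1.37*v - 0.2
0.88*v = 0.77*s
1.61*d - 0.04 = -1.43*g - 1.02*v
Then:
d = 0.04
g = -0.12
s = 0.15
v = 0.14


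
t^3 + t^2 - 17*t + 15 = (t - 3)*(t - 1)*(t + 5)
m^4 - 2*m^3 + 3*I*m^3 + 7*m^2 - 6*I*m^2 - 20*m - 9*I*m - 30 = (m - 3)*(m + 1)*(m - 2*I)*(m + 5*I)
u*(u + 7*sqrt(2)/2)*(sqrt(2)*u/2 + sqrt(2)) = sqrt(2)*u^3/2 + sqrt(2)*u^2 + 7*u^2/2 + 7*u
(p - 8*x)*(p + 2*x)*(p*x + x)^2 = p^4*x^2 - 6*p^3*x^3 + 2*p^3*x^2 - 16*p^2*x^4 - 12*p^2*x^3 + p^2*x^2 - 32*p*x^4 - 6*p*x^3 - 16*x^4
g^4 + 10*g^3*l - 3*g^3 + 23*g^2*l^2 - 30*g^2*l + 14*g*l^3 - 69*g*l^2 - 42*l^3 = (g - 3)*(g + l)*(g + 2*l)*(g + 7*l)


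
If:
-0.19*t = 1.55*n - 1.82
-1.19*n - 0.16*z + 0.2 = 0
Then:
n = 0.168067226890756 - 0.134453781512605*z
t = 1.0968597965502*z + 8.2078726227333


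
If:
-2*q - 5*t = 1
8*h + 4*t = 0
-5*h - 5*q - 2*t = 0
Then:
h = 5/52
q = -1/52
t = -5/26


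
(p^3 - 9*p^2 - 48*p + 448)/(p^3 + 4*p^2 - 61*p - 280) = (p - 8)/(p + 5)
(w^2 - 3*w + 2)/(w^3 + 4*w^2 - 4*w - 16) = (w - 1)/(w^2 + 6*w + 8)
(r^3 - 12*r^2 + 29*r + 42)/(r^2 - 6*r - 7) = r - 6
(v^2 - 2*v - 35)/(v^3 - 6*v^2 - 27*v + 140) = 1/(v - 4)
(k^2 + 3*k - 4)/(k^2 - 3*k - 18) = (-k^2 - 3*k + 4)/(-k^2 + 3*k + 18)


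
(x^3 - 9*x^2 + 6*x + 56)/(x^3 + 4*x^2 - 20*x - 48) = (x - 7)/(x + 6)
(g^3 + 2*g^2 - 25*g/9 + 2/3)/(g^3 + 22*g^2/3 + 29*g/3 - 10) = (g - 1/3)/(g + 5)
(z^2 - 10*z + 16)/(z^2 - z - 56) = (z - 2)/(z + 7)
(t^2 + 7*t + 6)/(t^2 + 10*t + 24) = (t + 1)/(t + 4)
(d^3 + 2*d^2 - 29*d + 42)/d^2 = d + 2 - 29/d + 42/d^2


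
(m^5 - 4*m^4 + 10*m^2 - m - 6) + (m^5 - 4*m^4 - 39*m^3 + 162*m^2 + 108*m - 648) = 2*m^5 - 8*m^4 - 39*m^3 + 172*m^2 + 107*m - 654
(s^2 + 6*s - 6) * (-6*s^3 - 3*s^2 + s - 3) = -6*s^5 - 39*s^4 + 19*s^3 + 21*s^2 - 24*s + 18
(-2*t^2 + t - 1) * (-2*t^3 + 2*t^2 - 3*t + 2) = 4*t^5 - 6*t^4 + 10*t^3 - 9*t^2 + 5*t - 2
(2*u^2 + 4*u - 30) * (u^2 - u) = 2*u^4 + 2*u^3 - 34*u^2 + 30*u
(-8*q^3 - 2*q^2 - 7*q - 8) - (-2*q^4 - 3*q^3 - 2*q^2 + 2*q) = 2*q^4 - 5*q^3 - 9*q - 8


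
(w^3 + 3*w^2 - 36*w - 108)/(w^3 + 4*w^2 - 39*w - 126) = (w + 6)/(w + 7)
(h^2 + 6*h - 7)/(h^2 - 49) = (h - 1)/(h - 7)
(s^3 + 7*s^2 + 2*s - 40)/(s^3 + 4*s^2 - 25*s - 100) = (s - 2)/(s - 5)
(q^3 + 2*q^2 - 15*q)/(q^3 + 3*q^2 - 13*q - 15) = q/(q + 1)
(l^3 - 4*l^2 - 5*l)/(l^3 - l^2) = (l^2 - 4*l - 5)/(l*(l - 1))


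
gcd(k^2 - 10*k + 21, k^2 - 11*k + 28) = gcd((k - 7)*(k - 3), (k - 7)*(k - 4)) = k - 7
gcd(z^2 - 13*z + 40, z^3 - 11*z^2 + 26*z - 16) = z - 8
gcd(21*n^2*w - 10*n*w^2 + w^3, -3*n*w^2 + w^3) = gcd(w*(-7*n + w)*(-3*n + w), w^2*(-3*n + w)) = -3*n*w + w^2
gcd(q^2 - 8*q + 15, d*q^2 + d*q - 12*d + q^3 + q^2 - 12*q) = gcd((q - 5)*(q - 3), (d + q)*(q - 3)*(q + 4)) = q - 3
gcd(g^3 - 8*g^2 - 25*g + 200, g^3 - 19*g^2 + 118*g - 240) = g^2 - 13*g + 40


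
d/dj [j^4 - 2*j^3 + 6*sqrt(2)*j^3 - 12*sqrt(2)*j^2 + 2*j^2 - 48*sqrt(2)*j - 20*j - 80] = 4*j^3 - 6*j^2 + 18*sqrt(2)*j^2 - 24*sqrt(2)*j + 4*j - 48*sqrt(2) - 20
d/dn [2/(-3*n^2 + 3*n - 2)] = 6*(2*n - 1)/(3*n^2 - 3*n + 2)^2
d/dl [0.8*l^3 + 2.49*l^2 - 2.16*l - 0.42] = 2.4*l^2 + 4.98*l - 2.16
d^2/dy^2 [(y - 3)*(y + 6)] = 2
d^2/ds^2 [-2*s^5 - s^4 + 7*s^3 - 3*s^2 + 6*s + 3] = -40*s^3 - 12*s^2 + 42*s - 6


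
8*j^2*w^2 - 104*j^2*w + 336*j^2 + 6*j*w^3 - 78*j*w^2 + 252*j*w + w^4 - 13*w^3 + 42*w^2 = (2*j + w)*(4*j + w)*(w - 7)*(w - 6)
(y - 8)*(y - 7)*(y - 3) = y^3 - 18*y^2 + 101*y - 168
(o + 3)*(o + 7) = o^2 + 10*o + 21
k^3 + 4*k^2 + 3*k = k*(k + 1)*(k + 3)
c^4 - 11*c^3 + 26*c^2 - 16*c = c*(c - 8)*(c - 2)*(c - 1)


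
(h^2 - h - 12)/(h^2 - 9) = (h - 4)/(h - 3)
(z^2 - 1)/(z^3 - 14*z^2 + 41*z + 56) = (z - 1)/(z^2 - 15*z + 56)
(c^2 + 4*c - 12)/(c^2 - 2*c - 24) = (-c^2 - 4*c + 12)/(-c^2 + 2*c + 24)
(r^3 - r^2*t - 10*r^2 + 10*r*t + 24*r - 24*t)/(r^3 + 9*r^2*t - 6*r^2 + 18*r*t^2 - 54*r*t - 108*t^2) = (r^2 - r*t - 4*r + 4*t)/(r^2 + 9*r*t + 18*t^2)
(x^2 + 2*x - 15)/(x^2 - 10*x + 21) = (x + 5)/(x - 7)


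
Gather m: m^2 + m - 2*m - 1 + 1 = m^2 - m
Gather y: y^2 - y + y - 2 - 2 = y^2 - 4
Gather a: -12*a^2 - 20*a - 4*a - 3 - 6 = -12*a^2 - 24*a - 9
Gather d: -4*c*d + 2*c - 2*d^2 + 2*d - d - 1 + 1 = 2*c - 2*d^2 + d*(1 - 4*c)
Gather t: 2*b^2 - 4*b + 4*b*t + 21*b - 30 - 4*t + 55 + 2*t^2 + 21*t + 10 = 2*b^2 + 17*b + 2*t^2 + t*(4*b + 17) + 35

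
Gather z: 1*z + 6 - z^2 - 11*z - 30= -z^2 - 10*z - 24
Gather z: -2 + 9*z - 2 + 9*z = 18*z - 4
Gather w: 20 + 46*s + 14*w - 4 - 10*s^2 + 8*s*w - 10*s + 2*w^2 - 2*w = -10*s^2 + 36*s + 2*w^2 + w*(8*s + 12) + 16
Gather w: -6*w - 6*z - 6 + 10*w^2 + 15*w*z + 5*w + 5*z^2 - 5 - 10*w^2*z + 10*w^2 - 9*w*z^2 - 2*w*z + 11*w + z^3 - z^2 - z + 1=w^2*(20 - 10*z) + w*(-9*z^2 + 13*z + 10) + z^3 + 4*z^2 - 7*z - 10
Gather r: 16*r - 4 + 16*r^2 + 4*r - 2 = 16*r^2 + 20*r - 6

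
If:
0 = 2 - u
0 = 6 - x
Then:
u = 2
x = 6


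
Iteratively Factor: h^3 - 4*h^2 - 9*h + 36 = (h - 4)*(h^2 - 9) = (h - 4)*(h - 3)*(h + 3)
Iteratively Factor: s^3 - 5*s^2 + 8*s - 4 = (s - 2)*(s^2 - 3*s + 2) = (s - 2)^2*(s - 1)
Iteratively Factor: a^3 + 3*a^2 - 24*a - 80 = (a + 4)*(a^2 - a - 20) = (a + 4)^2*(a - 5)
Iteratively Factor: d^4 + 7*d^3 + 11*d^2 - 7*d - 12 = (d + 4)*(d^3 + 3*d^2 - d - 3) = (d - 1)*(d + 4)*(d^2 + 4*d + 3) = (d - 1)*(d + 1)*(d + 4)*(d + 3)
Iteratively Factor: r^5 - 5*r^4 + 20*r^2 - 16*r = (r)*(r^4 - 5*r^3 + 20*r - 16) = r*(r - 2)*(r^3 - 3*r^2 - 6*r + 8) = r*(r - 2)*(r + 2)*(r^2 - 5*r + 4) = r*(r - 2)*(r - 1)*(r + 2)*(r - 4)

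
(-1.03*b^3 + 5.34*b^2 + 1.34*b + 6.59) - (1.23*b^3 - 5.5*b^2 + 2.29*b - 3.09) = -2.26*b^3 + 10.84*b^2 - 0.95*b + 9.68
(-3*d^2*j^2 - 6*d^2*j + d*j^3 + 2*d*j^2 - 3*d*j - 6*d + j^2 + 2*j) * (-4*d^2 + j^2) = 12*d^4*j^2 + 24*d^4*j - 4*d^3*j^3 - 8*d^3*j^2 + 12*d^3*j + 24*d^3 - 3*d^2*j^4 - 6*d^2*j^3 - 4*d^2*j^2 - 8*d^2*j + d*j^5 + 2*d*j^4 - 3*d*j^3 - 6*d*j^2 + j^4 + 2*j^3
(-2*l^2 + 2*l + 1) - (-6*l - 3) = -2*l^2 + 8*l + 4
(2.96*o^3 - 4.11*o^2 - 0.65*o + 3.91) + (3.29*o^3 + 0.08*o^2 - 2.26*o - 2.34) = 6.25*o^3 - 4.03*o^2 - 2.91*o + 1.57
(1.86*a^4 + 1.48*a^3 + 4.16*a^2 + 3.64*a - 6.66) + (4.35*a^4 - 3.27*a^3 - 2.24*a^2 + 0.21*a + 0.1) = 6.21*a^4 - 1.79*a^3 + 1.92*a^2 + 3.85*a - 6.56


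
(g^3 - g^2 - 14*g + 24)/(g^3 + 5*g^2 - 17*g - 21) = (g^2 + 2*g - 8)/(g^2 + 8*g + 7)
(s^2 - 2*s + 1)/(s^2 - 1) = (s - 1)/(s + 1)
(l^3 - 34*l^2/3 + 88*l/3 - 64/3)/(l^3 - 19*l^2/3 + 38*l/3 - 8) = (l - 8)/(l - 3)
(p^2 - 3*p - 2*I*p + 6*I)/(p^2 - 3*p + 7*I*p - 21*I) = (p - 2*I)/(p + 7*I)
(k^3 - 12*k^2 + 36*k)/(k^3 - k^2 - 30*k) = (k - 6)/(k + 5)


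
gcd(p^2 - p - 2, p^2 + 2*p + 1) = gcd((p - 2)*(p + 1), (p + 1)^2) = p + 1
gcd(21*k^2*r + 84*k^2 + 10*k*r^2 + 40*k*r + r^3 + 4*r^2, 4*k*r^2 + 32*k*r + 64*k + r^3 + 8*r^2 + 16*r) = r + 4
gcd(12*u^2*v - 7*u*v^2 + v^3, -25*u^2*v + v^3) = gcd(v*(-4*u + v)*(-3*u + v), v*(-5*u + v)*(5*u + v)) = v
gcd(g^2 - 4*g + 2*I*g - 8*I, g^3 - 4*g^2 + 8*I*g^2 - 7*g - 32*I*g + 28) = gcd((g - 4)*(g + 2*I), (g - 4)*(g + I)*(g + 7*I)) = g - 4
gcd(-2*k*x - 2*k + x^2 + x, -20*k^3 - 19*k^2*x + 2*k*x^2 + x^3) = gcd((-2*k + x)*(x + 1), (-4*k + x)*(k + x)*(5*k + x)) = 1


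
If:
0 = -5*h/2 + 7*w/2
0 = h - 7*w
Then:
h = 0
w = 0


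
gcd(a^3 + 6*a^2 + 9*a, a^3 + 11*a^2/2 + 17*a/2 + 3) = a + 3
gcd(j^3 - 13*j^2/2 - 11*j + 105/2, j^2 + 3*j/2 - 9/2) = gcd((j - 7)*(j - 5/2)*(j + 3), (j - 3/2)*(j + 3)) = j + 3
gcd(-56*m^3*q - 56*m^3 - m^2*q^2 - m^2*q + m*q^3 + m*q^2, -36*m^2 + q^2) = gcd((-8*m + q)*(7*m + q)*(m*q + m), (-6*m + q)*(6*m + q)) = 1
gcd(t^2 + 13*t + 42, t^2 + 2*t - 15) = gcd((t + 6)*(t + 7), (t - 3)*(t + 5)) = 1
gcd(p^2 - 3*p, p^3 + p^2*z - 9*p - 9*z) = p - 3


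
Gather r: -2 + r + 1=r - 1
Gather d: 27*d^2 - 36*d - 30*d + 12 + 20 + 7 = 27*d^2 - 66*d + 39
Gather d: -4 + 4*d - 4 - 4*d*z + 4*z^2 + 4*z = d*(4 - 4*z) + 4*z^2 + 4*z - 8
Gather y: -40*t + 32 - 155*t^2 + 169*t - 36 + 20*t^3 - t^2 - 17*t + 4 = 20*t^3 - 156*t^2 + 112*t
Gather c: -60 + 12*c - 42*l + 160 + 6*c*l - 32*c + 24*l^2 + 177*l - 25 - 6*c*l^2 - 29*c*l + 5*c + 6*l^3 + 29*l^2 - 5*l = c*(-6*l^2 - 23*l - 15) + 6*l^3 + 53*l^2 + 130*l + 75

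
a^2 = a^2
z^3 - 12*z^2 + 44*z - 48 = (z - 6)*(z - 4)*(z - 2)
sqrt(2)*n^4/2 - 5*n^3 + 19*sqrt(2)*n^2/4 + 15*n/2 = n*(n - 3*sqrt(2))*(n - 5*sqrt(2)/2)*(sqrt(2)*n/2 + 1/2)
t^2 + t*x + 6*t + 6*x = (t + 6)*(t + x)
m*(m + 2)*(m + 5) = m^3 + 7*m^2 + 10*m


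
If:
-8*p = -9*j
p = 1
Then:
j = 8/9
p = 1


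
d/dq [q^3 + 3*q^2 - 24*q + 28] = 3*q^2 + 6*q - 24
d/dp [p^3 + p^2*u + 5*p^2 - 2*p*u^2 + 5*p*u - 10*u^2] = 3*p^2 + 2*p*u + 10*p - 2*u^2 + 5*u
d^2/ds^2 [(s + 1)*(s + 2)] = 2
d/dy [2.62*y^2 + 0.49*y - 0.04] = 5.24*y + 0.49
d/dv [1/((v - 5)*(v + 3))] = 2*(1 - v)/(v^4 - 4*v^3 - 26*v^2 + 60*v + 225)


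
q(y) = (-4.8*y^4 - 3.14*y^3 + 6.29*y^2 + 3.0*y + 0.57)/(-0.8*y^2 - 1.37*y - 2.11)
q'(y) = (1.6*y + 1.37)*(-4.8*y^4 - 3.14*y^3 + 6.29*y^2 + 3.0*y + 0.57)/(-0.8*y^2 - 1.37*y - 2.11)^2 + (-19.2*y^3 - 9.42*y^2 + 12.58*y + 3.0)/(-0.8*y^2 - 1.37*y - 2.11) = (7.68*y^5 + 22.24*y^4 + 49.1156*y^3 + 13.6589*y^2 - 25.6318*y - 5.5491)/(0.64*y^4 + 2.192*y^3 + 5.2529*y^2 + 5.7814*y + 4.4521)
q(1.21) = 0.49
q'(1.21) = 5.66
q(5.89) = 162.98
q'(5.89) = 63.63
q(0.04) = -0.32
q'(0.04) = -1.40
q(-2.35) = 23.39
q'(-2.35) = -34.67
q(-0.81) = -1.23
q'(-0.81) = 2.14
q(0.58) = -1.03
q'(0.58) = -0.32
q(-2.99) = 48.76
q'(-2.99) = -44.13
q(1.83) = 6.30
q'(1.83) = 13.17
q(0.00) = -0.27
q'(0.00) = -1.25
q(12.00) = 777.69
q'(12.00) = 137.44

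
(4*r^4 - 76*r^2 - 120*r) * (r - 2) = 4*r^5 - 8*r^4 - 76*r^3 + 32*r^2 + 240*r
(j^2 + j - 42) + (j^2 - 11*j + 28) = 2*j^2 - 10*j - 14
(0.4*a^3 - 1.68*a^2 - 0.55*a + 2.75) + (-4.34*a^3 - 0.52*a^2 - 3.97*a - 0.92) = -3.94*a^3 - 2.2*a^2 - 4.52*a + 1.83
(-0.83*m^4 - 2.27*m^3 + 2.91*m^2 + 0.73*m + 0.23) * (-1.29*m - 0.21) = 1.0707*m^5 + 3.1026*m^4 - 3.2772*m^3 - 1.5528*m^2 - 0.45*m - 0.0483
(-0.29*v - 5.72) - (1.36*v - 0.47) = -1.65*v - 5.25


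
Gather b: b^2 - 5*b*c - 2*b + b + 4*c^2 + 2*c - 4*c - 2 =b^2 + b*(-5*c - 1) + 4*c^2 - 2*c - 2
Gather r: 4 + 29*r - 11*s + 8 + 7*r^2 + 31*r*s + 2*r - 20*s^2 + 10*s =7*r^2 + r*(31*s + 31) - 20*s^2 - s + 12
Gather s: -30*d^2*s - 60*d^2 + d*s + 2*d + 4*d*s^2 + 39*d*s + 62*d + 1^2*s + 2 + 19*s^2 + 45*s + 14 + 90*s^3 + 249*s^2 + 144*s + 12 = -60*d^2 + 64*d + 90*s^3 + s^2*(4*d + 268) + s*(-30*d^2 + 40*d + 190) + 28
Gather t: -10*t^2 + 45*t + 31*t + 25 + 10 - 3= -10*t^2 + 76*t + 32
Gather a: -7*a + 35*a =28*a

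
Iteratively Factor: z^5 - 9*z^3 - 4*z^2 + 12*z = (z + 2)*(z^4 - 2*z^3 - 5*z^2 + 6*z) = (z + 2)^2*(z^3 - 4*z^2 + 3*z) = z*(z + 2)^2*(z^2 - 4*z + 3) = z*(z - 3)*(z + 2)^2*(z - 1)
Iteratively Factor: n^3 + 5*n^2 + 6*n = (n + 2)*(n^2 + 3*n) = (n + 2)*(n + 3)*(n)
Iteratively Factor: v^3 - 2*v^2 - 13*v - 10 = (v - 5)*(v^2 + 3*v + 2) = (v - 5)*(v + 2)*(v + 1)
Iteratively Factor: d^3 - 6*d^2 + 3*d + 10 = (d + 1)*(d^2 - 7*d + 10) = (d - 2)*(d + 1)*(d - 5)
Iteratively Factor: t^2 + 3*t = (t)*(t + 3)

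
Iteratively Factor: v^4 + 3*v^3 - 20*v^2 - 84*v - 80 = (v - 5)*(v^3 + 8*v^2 + 20*v + 16) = (v - 5)*(v + 2)*(v^2 + 6*v + 8) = (v - 5)*(v + 2)*(v + 4)*(v + 2)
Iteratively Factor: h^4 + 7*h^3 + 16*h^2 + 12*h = (h + 2)*(h^3 + 5*h^2 + 6*h) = h*(h + 2)*(h^2 + 5*h + 6) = h*(h + 2)^2*(h + 3)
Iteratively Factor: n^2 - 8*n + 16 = (n - 4)*(n - 4)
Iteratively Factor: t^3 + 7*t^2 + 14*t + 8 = (t + 2)*(t^2 + 5*t + 4) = (t + 2)*(t + 4)*(t + 1)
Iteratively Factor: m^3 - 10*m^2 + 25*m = (m)*(m^2 - 10*m + 25) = m*(m - 5)*(m - 5)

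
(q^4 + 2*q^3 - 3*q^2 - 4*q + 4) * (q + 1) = q^5 + 3*q^4 - q^3 - 7*q^2 + 4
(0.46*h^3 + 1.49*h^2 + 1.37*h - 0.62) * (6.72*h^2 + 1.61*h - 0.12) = 3.0912*h^5 + 10.7534*h^4 + 11.5501*h^3 - 2.1395*h^2 - 1.1626*h + 0.0744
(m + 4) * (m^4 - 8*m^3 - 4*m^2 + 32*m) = m^5 - 4*m^4 - 36*m^3 + 16*m^2 + 128*m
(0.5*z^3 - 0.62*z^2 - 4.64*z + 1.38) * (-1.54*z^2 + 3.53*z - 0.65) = -0.77*z^5 + 2.7198*z^4 + 4.632*z^3 - 18.1014*z^2 + 7.8874*z - 0.897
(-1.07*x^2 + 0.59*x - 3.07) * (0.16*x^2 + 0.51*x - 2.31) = -0.1712*x^4 - 0.4513*x^3 + 2.2814*x^2 - 2.9286*x + 7.0917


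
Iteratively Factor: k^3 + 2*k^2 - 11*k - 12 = (k + 1)*(k^2 + k - 12) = (k - 3)*(k + 1)*(k + 4)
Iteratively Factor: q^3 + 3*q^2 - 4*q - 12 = (q + 3)*(q^2 - 4) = (q - 2)*(q + 3)*(q + 2)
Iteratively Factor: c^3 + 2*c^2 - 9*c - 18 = (c + 3)*(c^2 - c - 6) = (c - 3)*(c + 3)*(c + 2)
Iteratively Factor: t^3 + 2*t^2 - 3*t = (t + 3)*(t^2 - t) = (t - 1)*(t + 3)*(t)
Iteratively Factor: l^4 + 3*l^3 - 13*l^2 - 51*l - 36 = (l + 3)*(l^3 - 13*l - 12) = (l + 3)^2*(l^2 - 3*l - 4) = (l - 4)*(l + 3)^2*(l + 1)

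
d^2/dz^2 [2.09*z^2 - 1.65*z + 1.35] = 4.18000000000000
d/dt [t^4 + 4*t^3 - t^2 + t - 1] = 4*t^3 + 12*t^2 - 2*t + 1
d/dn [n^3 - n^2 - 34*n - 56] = 3*n^2 - 2*n - 34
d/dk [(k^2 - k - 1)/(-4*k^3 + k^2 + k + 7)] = ((2*k - 1)*(-4*k^3 + k^2 + k + 7) + (-12*k^2 + 2*k + 1)*(-k^2 + k + 1))/(-4*k^3 + k^2 + k + 7)^2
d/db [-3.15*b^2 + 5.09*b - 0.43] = 5.09 - 6.3*b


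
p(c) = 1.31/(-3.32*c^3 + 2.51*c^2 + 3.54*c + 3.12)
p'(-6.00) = 0.00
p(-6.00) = 0.00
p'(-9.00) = 0.00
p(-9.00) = 0.00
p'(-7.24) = 0.00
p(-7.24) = 0.00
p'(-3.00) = 0.01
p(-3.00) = 0.01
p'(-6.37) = 0.00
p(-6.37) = 0.00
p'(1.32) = 0.46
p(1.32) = 0.29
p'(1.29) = 0.38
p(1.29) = 0.28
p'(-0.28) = -0.31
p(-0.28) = 0.55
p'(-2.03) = 0.05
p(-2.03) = 0.04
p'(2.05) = 0.62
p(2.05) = -0.17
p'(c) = 1.31*(9.96*c^2 - 5.02*c - 3.54)/(-3.32*c^3 + 2.51*c^2 + 3.54*c + 3.12)^2 = (13.0476*c^2 - 6.5762*c - 4.6374)/(-3.32*c^3 + 2.51*c^2 + 3.54*c + 3.12)^2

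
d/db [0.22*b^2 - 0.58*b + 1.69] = 0.44*b - 0.58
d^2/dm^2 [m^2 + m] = 2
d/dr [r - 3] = 1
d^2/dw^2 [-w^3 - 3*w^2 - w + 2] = -6*w - 6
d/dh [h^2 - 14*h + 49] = 2*h - 14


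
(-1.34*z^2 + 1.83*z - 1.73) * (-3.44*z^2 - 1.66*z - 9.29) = 4.6096*z^4 - 4.0708*z^3 + 15.362*z^2 - 14.1289*z + 16.0717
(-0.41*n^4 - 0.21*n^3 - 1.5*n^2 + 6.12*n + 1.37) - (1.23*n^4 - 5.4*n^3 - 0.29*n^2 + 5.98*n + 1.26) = -1.64*n^4 + 5.19*n^3 - 1.21*n^2 + 0.14*n + 0.11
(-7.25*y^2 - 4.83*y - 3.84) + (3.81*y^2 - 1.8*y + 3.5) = -3.44*y^2 - 6.63*y - 0.34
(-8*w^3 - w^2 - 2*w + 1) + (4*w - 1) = -8*w^3 - w^2 + 2*w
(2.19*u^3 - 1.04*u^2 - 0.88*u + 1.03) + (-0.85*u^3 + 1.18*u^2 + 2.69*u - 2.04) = 1.34*u^3 + 0.14*u^2 + 1.81*u - 1.01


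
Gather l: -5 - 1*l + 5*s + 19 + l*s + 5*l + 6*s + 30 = l*(s + 4) + 11*s + 44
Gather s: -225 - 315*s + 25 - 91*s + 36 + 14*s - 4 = -392*s - 168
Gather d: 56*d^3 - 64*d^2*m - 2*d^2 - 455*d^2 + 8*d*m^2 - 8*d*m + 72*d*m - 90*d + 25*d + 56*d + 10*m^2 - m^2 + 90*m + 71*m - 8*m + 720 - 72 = 56*d^3 + d^2*(-64*m - 457) + d*(8*m^2 + 64*m - 9) + 9*m^2 + 153*m + 648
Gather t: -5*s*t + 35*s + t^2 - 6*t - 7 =35*s + t^2 + t*(-5*s - 6) - 7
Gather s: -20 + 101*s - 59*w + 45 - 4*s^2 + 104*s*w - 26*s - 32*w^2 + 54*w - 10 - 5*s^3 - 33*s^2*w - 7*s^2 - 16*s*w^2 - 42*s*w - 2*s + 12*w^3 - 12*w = -5*s^3 + s^2*(-33*w - 11) + s*(-16*w^2 + 62*w + 73) + 12*w^3 - 32*w^2 - 17*w + 15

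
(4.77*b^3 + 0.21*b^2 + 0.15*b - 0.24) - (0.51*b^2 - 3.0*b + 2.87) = 4.77*b^3 - 0.3*b^2 + 3.15*b - 3.11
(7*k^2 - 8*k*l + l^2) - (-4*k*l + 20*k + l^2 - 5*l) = 7*k^2 - 4*k*l - 20*k + 5*l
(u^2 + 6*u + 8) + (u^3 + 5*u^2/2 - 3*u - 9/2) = u^3 + 7*u^2/2 + 3*u + 7/2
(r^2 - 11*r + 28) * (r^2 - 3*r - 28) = r^4 - 14*r^3 + 33*r^2 + 224*r - 784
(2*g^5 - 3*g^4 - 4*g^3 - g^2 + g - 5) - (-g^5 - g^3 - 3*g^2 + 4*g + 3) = 3*g^5 - 3*g^4 - 3*g^3 + 2*g^2 - 3*g - 8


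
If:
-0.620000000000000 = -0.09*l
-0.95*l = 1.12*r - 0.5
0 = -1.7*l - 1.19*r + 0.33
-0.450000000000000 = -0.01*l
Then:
No Solution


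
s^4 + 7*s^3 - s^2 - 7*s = s*(s - 1)*(s + 1)*(s + 7)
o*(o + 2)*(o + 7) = o^3 + 9*o^2 + 14*o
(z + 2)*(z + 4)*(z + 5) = z^3 + 11*z^2 + 38*z + 40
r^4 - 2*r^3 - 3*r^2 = r^2*(r - 3)*(r + 1)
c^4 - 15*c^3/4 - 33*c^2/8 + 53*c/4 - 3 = (c - 4)*(c - 3/2)*(c - 1/4)*(c + 2)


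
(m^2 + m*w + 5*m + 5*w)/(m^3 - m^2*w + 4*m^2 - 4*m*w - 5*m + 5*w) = (-m - w)/(-m^2 + m*w + m - w)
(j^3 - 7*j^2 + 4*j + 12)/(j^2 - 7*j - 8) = (j^2 - 8*j + 12)/(j - 8)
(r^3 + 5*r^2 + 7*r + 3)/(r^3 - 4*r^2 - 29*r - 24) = (r + 1)/(r - 8)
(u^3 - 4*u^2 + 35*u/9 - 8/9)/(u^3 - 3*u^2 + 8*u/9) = (u - 1)/u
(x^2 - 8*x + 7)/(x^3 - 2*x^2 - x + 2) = (x - 7)/(x^2 - x - 2)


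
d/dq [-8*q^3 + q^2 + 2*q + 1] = -24*q^2 + 2*q + 2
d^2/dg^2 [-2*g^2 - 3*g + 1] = -4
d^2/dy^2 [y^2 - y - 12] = 2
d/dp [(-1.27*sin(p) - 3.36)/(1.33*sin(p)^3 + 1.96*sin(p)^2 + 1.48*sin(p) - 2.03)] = (3.3782*sin(p)^3 + 15.8956*sin(p)^2 + 13.1712*sin(p) + 7.5509)*cos(p)/(1.7689*sin(p)^6 + 5.2136*sin(p)^5 + 7.7784*sin(p)^4 + 0.4018*sin(p)^3 - 5.7672*sin(p)^2 - 6.0088*sin(p) + 4.1209)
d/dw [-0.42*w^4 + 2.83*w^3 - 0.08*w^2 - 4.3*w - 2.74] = -1.68*w^3 + 8.49*w^2 - 0.16*w - 4.3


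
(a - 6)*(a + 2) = a^2 - 4*a - 12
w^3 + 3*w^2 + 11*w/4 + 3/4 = (w + 1/2)*(w + 1)*(w + 3/2)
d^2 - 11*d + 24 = (d - 8)*(d - 3)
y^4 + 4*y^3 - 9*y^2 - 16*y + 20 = (y - 2)*(y - 1)*(y + 2)*(y + 5)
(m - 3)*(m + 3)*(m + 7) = m^3 + 7*m^2 - 9*m - 63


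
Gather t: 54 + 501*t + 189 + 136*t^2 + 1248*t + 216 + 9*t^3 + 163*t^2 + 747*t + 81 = 9*t^3 + 299*t^2 + 2496*t + 540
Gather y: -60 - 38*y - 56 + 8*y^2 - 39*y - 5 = 8*y^2 - 77*y - 121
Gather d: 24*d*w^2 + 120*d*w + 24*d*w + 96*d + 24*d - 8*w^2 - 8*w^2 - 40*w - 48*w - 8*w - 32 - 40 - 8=d*(24*w^2 + 144*w + 120) - 16*w^2 - 96*w - 80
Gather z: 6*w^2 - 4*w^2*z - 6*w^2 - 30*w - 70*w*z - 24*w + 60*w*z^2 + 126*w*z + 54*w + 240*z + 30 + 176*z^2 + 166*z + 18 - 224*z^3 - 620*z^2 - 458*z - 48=-224*z^3 + z^2*(60*w - 444) + z*(-4*w^2 + 56*w - 52)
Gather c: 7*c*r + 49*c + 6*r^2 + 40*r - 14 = c*(7*r + 49) + 6*r^2 + 40*r - 14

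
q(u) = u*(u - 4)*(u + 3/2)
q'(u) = u*(u - 4) + u*(u + 3/2) + (u - 4)*(u + 3/2) = 3*u^2 - 5*u - 6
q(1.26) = -9.53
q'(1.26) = -7.54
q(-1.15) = 2.07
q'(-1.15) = 3.72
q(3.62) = -7.04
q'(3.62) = 15.21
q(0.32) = -2.14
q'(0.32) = -7.29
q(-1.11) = 2.21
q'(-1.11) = 3.25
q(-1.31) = 1.32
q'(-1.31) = 5.70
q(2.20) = -14.65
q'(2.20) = -2.48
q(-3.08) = -34.45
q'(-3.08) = 37.86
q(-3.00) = -31.50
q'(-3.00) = 36.00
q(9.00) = 472.50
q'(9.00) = 192.00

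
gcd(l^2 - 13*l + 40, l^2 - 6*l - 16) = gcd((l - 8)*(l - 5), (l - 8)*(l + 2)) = l - 8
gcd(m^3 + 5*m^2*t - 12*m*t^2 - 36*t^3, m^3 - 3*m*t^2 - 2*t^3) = 1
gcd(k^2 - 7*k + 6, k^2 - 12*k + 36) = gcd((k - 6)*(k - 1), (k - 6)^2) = k - 6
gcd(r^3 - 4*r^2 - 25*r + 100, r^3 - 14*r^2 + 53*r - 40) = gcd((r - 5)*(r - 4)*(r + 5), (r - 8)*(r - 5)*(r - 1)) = r - 5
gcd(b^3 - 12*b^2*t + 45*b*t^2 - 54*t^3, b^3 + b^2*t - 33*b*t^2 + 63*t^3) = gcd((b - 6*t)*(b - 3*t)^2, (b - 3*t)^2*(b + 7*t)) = b^2 - 6*b*t + 9*t^2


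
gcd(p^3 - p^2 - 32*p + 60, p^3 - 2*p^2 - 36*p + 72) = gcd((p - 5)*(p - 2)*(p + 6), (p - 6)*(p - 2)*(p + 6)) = p^2 + 4*p - 12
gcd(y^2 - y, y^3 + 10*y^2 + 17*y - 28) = y - 1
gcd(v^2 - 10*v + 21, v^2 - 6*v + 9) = v - 3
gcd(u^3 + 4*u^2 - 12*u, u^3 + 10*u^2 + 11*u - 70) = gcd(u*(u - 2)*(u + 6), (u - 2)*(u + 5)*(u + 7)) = u - 2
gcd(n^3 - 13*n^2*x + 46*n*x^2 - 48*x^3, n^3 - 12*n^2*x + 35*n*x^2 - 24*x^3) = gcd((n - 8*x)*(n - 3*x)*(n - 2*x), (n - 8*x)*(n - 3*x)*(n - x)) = n^2 - 11*n*x + 24*x^2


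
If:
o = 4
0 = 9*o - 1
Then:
No Solution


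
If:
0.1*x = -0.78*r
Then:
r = -0.128205128205128*x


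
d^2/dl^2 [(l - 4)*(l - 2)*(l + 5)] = 6*l - 2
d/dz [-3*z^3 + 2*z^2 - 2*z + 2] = -9*z^2 + 4*z - 2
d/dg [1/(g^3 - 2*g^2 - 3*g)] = (-3*g^2 + 4*g + 3)/(g^2*(-g^2 + 2*g + 3)^2)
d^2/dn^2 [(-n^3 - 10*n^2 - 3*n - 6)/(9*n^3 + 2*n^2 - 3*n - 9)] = 18*(-88*n^6 - 90*n^5 - 486*n^4 - 746*n^3 - 185*n^2 - 195*n - 99)/(729*n^9 + 486*n^8 - 621*n^7 - 2503*n^6 - 765*n^5 + 1404*n^4 + 2484*n^3 + 243*n^2 - 729*n - 729)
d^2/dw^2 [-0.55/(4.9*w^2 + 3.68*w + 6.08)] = (26.411*w^2 + 19.8352*w - 0.55*(9.8*w + 3.68)*(19.6*w + 7.36) + 32.7712)/(4.9*w^2 + 3.68*w + 6.08)^3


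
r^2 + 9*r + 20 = (r + 4)*(r + 5)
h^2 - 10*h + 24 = (h - 6)*(h - 4)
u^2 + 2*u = u*(u + 2)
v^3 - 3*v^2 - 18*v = v*(v - 6)*(v + 3)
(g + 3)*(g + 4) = g^2 + 7*g + 12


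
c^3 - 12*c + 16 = (c - 2)^2*(c + 4)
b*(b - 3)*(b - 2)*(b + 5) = b^4 - 19*b^2 + 30*b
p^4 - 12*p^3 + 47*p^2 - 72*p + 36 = (p - 6)*(p - 3)*(p - 2)*(p - 1)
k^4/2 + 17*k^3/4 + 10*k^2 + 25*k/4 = k*(k/2 + 1/2)*(k + 5/2)*(k + 5)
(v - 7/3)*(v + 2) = v^2 - v/3 - 14/3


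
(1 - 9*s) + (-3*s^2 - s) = -3*s^2 - 10*s + 1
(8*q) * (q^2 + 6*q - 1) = 8*q^3 + 48*q^2 - 8*q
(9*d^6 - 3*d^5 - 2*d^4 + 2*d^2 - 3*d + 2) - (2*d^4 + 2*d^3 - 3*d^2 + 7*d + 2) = 9*d^6 - 3*d^5 - 4*d^4 - 2*d^3 + 5*d^2 - 10*d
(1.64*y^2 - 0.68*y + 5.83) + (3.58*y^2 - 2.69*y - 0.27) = 5.22*y^2 - 3.37*y + 5.56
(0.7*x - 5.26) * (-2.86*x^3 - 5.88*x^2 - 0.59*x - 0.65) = -2.002*x^4 + 10.9276*x^3 + 30.5158*x^2 + 2.6484*x + 3.419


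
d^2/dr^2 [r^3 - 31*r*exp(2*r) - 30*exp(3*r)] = -124*r*exp(2*r) + 6*r - 270*exp(3*r) - 124*exp(2*r)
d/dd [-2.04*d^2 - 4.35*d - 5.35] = -4.08*d - 4.35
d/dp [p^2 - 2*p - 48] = 2*p - 2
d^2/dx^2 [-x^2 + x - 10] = -2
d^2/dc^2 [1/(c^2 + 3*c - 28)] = 2*(-c^2 - 3*c + (2*c + 3)^2 + 28)/(c^2 + 3*c - 28)^3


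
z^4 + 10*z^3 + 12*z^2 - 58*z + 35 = (z - 1)^2*(z + 5)*(z + 7)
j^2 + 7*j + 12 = (j + 3)*(j + 4)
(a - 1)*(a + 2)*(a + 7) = a^3 + 8*a^2 + 5*a - 14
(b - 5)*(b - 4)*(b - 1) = b^3 - 10*b^2 + 29*b - 20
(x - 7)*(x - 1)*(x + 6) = x^3 - 2*x^2 - 41*x + 42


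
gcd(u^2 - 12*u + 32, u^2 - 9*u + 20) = u - 4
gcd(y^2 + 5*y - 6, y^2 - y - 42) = y + 6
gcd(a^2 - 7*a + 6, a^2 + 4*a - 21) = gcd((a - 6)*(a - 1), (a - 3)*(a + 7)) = 1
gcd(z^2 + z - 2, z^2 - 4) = z + 2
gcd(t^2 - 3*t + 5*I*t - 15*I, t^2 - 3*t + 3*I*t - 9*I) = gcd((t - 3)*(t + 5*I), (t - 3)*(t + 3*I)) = t - 3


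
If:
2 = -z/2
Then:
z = -4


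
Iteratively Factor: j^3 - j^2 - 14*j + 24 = (j - 3)*(j^2 + 2*j - 8) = (j - 3)*(j - 2)*(j + 4)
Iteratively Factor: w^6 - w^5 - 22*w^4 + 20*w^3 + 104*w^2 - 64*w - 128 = (w - 2)*(w^5 + w^4 - 20*w^3 - 20*w^2 + 64*w + 64) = (w - 2)^2*(w^4 + 3*w^3 - 14*w^2 - 48*w - 32) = (w - 2)^2*(w + 1)*(w^3 + 2*w^2 - 16*w - 32) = (w - 4)*(w - 2)^2*(w + 1)*(w^2 + 6*w + 8) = (w - 4)*(w - 2)^2*(w + 1)*(w + 4)*(w + 2)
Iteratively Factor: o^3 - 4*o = (o - 2)*(o^2 + 2*o) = (o - 2)*(o + 2)*(o)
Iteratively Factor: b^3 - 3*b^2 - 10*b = (b - 5)*(b^2 + 2*b) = b*(b - 5)*(b + 2)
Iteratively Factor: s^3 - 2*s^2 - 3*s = (s - 3)*(s^2 + s) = s*(s - 3)*(s + 1)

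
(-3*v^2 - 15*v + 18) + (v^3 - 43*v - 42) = v^3 - 3*v^2 - 58*v - 24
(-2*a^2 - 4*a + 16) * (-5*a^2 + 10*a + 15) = 10*a^4 - 150*a^2 + 100*a + 240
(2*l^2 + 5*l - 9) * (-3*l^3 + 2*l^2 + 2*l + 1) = -6*l^5 - 11*l^4 + 41*l^3 - 6*l^2 - 13*l - 9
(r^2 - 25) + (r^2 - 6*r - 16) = 2*r^2 - 6*r - 41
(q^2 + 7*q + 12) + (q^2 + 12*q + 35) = 2*q^2 + 19*q + 47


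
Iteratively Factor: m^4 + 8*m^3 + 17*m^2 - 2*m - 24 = (m + 3)*(m^3 + 5*m^2 + 2*m - 8) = (m + 3)*(m + 4)*(m^2 + m - 2) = (m - 1)*(m + 3)*(m + 4)*(m + 2)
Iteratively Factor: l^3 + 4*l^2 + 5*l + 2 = (l + 2)*(l^2 + 2*l + 1) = (l + 1)*(l + 2)*(l + 1)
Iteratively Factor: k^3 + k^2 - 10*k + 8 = (k - 1)*(k^2 + 2*k - 8) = (k - 1)*(k + 4)*(k - 2)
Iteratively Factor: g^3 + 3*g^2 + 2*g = (g)*(g^2 + 3*g + 2) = g*(g + 1)*(g + 2)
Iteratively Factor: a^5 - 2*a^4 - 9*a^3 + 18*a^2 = (a + 3)*(a^4 - 5*a^3 + 6*a^2) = (a - 3)*(a + 3)*(a^3 - 2*a^2) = (a - 3)*(a - 2)*(a + 3)*(a^2) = a*(a - 3)*(a - 2)*(a + 3)*(a)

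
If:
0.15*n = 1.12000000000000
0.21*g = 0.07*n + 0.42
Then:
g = 4.49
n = 7.47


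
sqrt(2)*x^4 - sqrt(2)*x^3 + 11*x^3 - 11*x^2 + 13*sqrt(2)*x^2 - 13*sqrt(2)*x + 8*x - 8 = (x - 1)*(x + sqrt(2))*(x + 4*sqrt(2))*(sqrt(2)*x + 1)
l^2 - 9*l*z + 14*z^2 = (l - 7*z)*(l - 2*z)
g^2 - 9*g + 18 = (g - 6)*(g - 3)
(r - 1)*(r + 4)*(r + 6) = r^3 + 9*r^2 + 14*r - 24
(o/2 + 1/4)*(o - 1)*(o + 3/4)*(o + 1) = o^4/2 + 5*o^3/8 - 5*o^2/16 - 5*o/8 - 3/16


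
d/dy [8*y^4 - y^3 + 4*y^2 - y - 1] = 32*y^3 - 3*y^2 + 8*y - 1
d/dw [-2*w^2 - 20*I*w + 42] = -4*w - 20*I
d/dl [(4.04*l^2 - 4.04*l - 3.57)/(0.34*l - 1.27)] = (1.3736*l^2 - 10.2616*l + 6.3446)/(0.1156*l^2 - 0.8636*l + 1.6129)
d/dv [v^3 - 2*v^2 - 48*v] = 3*v^2 - 4*v - 48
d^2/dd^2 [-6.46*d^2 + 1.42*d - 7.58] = -12.9200000000000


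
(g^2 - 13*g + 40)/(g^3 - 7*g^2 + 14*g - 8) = (g^2 - 13*g + 40)/(g^3 - 7*g^2 + 14*g - 8)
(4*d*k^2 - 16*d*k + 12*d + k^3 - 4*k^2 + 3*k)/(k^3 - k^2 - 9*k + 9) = (4*d + k)/(k + 3)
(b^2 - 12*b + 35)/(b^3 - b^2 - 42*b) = (b - 5)/(b*(b + 6))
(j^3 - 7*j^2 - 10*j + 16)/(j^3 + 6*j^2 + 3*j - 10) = (j - 8)/(j + 5)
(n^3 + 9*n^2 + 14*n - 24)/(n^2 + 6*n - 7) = (n^2 + 10*n + 24)/(n + 7)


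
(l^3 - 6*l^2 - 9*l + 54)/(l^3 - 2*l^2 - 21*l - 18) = (l - 3)/(l + 1)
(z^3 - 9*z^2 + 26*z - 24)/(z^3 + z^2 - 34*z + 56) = (z - 3)/(z + 7)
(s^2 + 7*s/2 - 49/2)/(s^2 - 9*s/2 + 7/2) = (s + 7)/(s - 1)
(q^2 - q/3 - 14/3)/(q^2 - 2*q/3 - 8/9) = 3*(-3*q^2 + q + 14)/(-9*q^2 + 6*q + 8)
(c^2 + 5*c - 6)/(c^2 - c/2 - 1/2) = 2*(c + 6)/(2*c + 1)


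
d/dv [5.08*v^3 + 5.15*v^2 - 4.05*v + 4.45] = 15.24*v^2 + 10.3*v - 4.05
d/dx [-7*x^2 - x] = -14*x - 1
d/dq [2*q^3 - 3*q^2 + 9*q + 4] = 6*q^2 - 6*q + 9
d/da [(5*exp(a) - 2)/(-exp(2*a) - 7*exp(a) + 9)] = (5*exp(2*a) - 4*exp(a) + 31)*exp(a)/(exp(4*a) + 14*exp(3*a) + 31*exp(2*a) - 126*exp(a) + 81)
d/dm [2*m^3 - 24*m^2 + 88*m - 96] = 6*m^2 - 48*m + 88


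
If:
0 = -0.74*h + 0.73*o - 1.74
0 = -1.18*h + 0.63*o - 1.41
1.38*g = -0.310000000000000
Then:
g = -0.22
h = 0.17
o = 2.56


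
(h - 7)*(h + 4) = h^2 - 3*h - 28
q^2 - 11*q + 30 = (q - 6)*(q - 5)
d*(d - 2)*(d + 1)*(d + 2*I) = d^4 - d^3 + 2*I*d^3 - 2*d^2 - 2*I*d^2 - 4*I*d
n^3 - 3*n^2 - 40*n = n*(n - 8)*(n + 5)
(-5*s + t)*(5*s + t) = -25*s^2 + t^2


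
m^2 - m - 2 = (m - 2)*(m + 1)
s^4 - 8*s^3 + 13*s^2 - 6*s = s*(s - 6)*(s - 1)^2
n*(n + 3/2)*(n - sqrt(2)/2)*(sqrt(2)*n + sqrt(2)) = sqrt(2)*n^4 - n^3 + 5*sqrt(2)*n^3/2 - 5*n^2/2 + 3*sqrt(2)*n^2/2 - 3*n/2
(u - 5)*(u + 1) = u^2 - 4*u - 5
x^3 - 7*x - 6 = (x - 3)*(x + 1)*(x + 2)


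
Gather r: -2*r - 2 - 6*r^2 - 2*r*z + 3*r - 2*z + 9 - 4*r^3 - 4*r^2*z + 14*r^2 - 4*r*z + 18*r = -4*r^3 + r^2*(8 - 4*z) + r*(19 - 6*z) - 2*z + 7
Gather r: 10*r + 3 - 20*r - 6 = -10*r - 3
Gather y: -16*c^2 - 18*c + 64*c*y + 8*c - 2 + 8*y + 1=-16*c^2 - 10*c + y*(64*c + 8) - 1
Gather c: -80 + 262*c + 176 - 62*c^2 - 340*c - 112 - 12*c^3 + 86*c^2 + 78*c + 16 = -12*c^3 + 24*c^2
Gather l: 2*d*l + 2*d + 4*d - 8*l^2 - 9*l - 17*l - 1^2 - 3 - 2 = 6*d - 8*l^2 + l*(2*d - 26) - 6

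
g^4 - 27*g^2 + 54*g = g*(g - 3)^2*(g + 6)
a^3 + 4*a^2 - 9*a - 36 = (a - 3)*(a + 3)*(a + 4)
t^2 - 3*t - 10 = (t - 5)*(t + 2)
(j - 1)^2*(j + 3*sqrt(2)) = j^3 - 2*j^2 + 3*sqrt(2)*j^2 - 6*sqrt(2)*j + j + 3*sqrt(2)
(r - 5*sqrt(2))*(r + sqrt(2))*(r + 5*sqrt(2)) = r^3 + sqrt(2)*r^2 - 50*r - 50*sqrt(2)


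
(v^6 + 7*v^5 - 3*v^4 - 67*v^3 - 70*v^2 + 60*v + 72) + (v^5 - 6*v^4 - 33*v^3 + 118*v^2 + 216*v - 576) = v^6 + 8*v^5 - 9*v^4 - 100*v^3 + 48*v^2 + 276*v - 504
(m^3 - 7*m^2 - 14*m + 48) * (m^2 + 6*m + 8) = m^5 - m^4 - 48*m^3 - 92*m^2 + 176*m + 384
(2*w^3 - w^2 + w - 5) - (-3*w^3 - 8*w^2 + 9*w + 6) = 5*w^3 + 7*w^2 - 8*w - 11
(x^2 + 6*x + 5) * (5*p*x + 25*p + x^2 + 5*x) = 5*p*x^3 + 55*p*x^2 + 175*p*x + 125*p + x^4 + 11*x^3 + 35*x^2 + 25*x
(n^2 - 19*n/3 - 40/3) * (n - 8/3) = n^3 - 9*n^2 + 32*n/9 + 320/9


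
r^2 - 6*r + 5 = (r - 5)*(r - 1)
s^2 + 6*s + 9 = (s + 3)^2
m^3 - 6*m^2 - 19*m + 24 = (m - 8)*(m - 1)*(m + 3)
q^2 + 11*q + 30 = (q + 5)*(q + 6)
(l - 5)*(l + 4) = l^2 - l - 20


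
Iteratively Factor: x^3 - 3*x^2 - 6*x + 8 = (x + 2)*(x^2 - 5*x + 4) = (x - 1)*(x + 2)*(x - 4)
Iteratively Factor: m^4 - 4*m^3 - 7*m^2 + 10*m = (m + 2)*(m^3 - 6*m^2 + 5*m) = (m - 5)*(m + 2)*(m^2 - m) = m*(m - 5)*(m + 2)*(m - 1)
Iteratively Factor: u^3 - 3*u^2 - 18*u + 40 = (u - 5)*(u^2 + 2*u - 8) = (u - 5)*(u + 4)*(u - 2)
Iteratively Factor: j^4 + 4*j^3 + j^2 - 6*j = (j + 3)*(j^3 + j^2 - 2*j) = (j + 2)*(j + 3)*(j^2 - j) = (j - 1)*(j + 2)*(j + 3)*(j)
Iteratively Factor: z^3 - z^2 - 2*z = (z - 2)*(z^2 + z) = z*(z - 2)*(z + 1)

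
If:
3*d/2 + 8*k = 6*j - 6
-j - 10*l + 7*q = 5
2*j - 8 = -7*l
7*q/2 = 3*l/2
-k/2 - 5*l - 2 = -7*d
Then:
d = -1424/1589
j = 13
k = 14568/1589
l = -18/7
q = -54/49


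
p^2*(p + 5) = p^3 + 5*p^2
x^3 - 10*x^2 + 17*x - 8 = (x - 8)*(x - 1)^2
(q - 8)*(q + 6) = q^2 - 2*q - 48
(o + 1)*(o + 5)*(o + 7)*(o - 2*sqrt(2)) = o^4 - 2*sqrt(2)*o^3 + 13*o^3 - 26*sqrt(2)*o^2 + 47*o^2 - 94*sqrt(2)*o + 35*o - 70*sqrt(2)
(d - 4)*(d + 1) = d^2 - 3*d - 4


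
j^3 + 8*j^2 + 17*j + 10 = (j + 1)*(j + 2)*(j + 5)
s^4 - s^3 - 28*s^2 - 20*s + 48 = (s - 6)*(s - 1)*(s + 2)*(s + 4)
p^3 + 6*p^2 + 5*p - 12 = (p - 1)*(p + 3)*(p + 4)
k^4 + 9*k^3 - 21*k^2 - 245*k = k*(k - 5)*(k + 7)^2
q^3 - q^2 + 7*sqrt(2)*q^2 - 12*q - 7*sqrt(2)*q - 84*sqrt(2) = (q - 4)*(q + 3)*(q + 7*sqrt(2))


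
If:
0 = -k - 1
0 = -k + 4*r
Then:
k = -1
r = -1/4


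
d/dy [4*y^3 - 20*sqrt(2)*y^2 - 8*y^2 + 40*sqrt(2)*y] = 12*y^2 - 40*sqrt(2)*y - 16*y + 40*sqrt(2)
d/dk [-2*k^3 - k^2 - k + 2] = -6*k^2 - 2*k - 1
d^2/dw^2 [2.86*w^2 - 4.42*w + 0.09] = 5.72000000000000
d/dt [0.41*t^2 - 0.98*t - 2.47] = 0.82*t - 0.98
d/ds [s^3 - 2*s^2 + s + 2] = 3*s^2 - 4*s + 1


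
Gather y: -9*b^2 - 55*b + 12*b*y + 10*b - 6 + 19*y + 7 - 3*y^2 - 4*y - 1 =-9*b^2 - 45*b - 3*y^2 + y*(12*b + 15)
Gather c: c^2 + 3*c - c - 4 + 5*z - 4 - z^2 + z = c^2 + 2*c - z^2 + 6*z - 8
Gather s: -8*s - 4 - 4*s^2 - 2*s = -4*s^2 - 10*s - 4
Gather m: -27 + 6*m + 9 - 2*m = 4*m - 18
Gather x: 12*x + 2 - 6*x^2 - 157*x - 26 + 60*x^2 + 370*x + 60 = 54*x^2 + 225*x + 36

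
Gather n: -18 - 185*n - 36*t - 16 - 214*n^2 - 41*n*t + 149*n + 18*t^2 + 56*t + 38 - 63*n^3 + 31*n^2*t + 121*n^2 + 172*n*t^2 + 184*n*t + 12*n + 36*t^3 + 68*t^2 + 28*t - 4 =-63*n^3 + n^2*(31*t - 93) + n*(172*t^2 + 143*t - 24) + 36*t^3 + 86*t^2 + 48*t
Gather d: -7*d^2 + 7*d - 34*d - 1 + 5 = -7*d^2 - 27*d + 4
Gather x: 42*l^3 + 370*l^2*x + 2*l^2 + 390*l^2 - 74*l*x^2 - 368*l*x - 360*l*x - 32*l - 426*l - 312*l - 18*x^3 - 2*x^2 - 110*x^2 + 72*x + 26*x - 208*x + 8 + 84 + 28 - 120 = 42*l^3 + 392*l^2 - 770*l - 18*x^3 + x^2*(-74*l - 112) + x*(370*l^2 - 728*l - 110)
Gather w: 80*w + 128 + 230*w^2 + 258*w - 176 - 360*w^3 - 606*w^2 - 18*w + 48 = -360*w^3 - 376*w^2 + 320*w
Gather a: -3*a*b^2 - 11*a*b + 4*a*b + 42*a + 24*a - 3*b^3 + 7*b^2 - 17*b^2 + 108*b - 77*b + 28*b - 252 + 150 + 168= a*(-3*b^2 - 7*b + 66) - 3*b^3 - 10*b^2 + 59*b + 66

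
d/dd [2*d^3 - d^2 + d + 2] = 6*d^2 - 2*d + 1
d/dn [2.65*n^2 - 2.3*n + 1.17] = 5.3*n - 2.3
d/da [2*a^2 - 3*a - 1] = 4*a - 3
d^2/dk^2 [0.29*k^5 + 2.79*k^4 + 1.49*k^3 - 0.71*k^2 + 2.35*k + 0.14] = 5.8*k^3 + 33.48*k^2 + 8.94*k - 1.42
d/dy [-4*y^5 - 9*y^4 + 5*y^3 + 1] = y^2*(-20*y^2 - 36*y + 15)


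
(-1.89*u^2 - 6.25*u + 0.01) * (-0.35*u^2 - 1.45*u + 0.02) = 0.6615*u^4 + 4.928*u^3 + 9.0212*u^2 - 0.1395*u + 0.0002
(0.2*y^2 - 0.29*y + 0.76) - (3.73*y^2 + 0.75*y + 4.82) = -3.53*y^2 - 1.04*y - 4.06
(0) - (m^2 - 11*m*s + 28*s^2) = -m^2 + 11*m*s - 28*s^2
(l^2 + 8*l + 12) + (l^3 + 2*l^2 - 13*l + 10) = l^3 + 3*l^2 - 5*l + 22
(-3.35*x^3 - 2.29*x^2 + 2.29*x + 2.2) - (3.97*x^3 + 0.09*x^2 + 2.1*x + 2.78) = -7.32*x^3 - 2.38*x^2 + 0.19*x - 0.58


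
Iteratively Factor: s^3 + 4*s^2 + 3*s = (s + 3)*(s^2 + s) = (s + 1)*(s + 3)*(s)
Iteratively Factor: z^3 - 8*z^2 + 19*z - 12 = (z - 4)*(z^2 - 4*z + 3) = (z - 4)*(z - 3)*(z - 1)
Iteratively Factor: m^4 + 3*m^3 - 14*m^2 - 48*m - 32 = (m + 2)*(m^3 + m^2 - 16*m - 16) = (m + 2)*(m + 4)*(m^2 - 3*m - 4) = (m - 4)*(m + 2)*(m + 4)*(m + 1)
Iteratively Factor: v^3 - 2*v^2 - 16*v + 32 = (v - 4)*(v^2 + 2*v - 8) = (v - 4)*(v - 2)*(v + 4)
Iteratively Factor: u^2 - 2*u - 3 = (u - 3)*(u + 1)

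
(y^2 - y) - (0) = y^2 - y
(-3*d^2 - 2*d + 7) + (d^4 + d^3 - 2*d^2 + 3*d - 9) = d^4 + d^3 - 5*d^2 + d - 2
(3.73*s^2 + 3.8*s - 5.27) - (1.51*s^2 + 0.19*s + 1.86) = 2.22*s^2 + 3.61*s - 7.13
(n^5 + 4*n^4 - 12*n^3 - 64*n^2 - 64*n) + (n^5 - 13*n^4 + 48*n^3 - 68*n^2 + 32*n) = 2*n^5 - 9*n^4 + 36*n^3 - 132*n^2 - 32*n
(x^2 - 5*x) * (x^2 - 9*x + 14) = x^4 - 14*x^3 + 59*x^2 - 70*x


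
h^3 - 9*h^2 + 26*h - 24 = (h - 4)*(h - 3)*(h - 2)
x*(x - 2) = x^2 - 2*x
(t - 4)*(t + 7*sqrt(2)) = t^2 - 4*t + 7*sqrt(2)*t - 28*sqrt(2)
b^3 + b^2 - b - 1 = (b - 1)*(b + 1)^2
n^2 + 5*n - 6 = (n - 1)*(n + 6)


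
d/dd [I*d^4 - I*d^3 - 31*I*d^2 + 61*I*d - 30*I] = I*(4*d^3 - 3*d^2 - 62*d + 61)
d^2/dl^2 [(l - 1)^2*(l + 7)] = 6*l + 10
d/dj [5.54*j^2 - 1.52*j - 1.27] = 11.08*j - 1.52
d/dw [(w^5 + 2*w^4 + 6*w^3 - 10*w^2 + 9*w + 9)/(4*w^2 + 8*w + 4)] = (3*w^5 + 9*w^4 + 14*w^3 + 18*w^2 - 29*w - 9)/(4*(w^3 + 3*w^2 + 3*w + 1))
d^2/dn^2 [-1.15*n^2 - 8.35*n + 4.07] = -2.30000000000000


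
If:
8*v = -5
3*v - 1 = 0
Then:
No Solution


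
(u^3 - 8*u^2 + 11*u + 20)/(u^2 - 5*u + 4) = (u^2 - 4*u - 5)/(u - 1)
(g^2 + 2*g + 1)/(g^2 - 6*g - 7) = (g + 1)/(g - 7)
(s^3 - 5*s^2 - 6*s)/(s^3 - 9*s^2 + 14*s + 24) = s/(s - 4)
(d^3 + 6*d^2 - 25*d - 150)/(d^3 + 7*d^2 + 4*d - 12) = (d^2 - 25)/(d^2 + d - 2)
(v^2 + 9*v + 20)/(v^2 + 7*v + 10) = (v + 4)/(v + 2)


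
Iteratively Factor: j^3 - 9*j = (j - 3)*(j^2 + 3*j) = j*(j - 3)*(j + 3)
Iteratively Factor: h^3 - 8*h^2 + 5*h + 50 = (h + 2)*(h^2 - 10*h + 25) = (h - 5)*(h + 2)*(h - 5)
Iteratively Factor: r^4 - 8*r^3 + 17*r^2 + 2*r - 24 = (r - 2)*(r^3 - 6*r^2 + 5*r + 12) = (r - 4)*(r - 2)*(r^2 - 2*r - 3) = (r - 4)*(r - 2)*(r + 1)*(r - 3)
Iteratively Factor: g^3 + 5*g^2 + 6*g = (g + 3)*(g^2 + 2*g) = g*(g + 3)*(g + 2)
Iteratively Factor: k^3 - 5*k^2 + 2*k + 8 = (k + 1)*(k^2 - 6*k + 8) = (k - 2)*(k + 1)*(k - 4)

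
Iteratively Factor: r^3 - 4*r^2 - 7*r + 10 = (r + 2)*(r^2 - 6*r + 5) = (r - 5)*(r + 2)*(r - 1)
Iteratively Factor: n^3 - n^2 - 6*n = (n)*(n^2 - n - 6) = n*(n + 2)*(n - 3)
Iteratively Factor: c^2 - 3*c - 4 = (c + 1)*(c - 4)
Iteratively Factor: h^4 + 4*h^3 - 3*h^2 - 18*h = (h + 3)*(h^3 + h^2 - 6*h) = (h - 2)*(h + 3)*(h^2 + 3*h) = (h - 2)*(h + 3)^2*(h)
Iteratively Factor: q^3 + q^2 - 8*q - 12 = (q - 3)*(q^2 + 4*q + 4) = (q - 3)*(q + 2)*(q + 2)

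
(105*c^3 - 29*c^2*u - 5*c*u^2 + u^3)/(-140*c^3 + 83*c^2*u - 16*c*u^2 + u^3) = (-15*c^2 + 2*c*u + u^2)/(20*c^2 - 9*c*u + u^2)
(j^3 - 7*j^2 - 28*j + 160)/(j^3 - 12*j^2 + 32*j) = (j + 5)/j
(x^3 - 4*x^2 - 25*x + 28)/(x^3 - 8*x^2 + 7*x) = (x + 4)/x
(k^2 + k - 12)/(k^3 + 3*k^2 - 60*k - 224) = (k - 3)/(k^2 - k - 56)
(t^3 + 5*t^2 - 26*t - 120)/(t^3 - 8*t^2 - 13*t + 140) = (t + 6)/(t - 7)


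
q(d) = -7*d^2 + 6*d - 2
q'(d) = 6 - 14*d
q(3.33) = -59.64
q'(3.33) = -40.62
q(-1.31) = -21.87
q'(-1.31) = 24.34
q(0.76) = -1.48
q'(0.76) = -4.64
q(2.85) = -41.76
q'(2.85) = -33.90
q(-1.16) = -18.38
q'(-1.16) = 22.24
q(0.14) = -1.30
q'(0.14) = 4.04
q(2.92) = -44.16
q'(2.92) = -34.88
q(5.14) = -156.10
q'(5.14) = -65.96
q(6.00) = -218.00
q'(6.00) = -78.00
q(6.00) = -218.00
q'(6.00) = -78.00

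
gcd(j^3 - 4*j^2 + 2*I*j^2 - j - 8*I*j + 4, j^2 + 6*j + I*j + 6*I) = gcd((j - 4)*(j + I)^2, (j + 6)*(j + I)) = j + I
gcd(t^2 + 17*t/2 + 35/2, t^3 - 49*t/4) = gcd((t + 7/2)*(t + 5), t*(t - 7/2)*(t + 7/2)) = t + 7/2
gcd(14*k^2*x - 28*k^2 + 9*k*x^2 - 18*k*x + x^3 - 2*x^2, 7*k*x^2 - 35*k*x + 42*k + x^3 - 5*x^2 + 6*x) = 7*k*x - 14*k + x^2 - 2*x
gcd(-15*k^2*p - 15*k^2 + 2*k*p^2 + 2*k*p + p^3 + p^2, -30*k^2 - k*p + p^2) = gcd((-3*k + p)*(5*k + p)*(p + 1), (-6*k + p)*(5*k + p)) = 5*k + p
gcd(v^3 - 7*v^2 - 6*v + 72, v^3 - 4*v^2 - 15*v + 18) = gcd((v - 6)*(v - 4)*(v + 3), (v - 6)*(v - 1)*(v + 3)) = v^2 - 3*v - 18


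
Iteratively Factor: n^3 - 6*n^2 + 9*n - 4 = (n - 1)*(n^2 - 5*n + 4) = (n - 1)^2*(n - 4)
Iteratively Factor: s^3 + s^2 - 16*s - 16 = (s - 4)*(s^2 + 5*s + 4) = (s - 4)*(s + 4)*(s + 1)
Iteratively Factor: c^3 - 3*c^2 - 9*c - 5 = (c + 1)*(c^2 - 4*c - 5) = (c - 5)*(c + 1)*(c + 1)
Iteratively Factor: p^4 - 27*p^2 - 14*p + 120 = (p + 3)*(p^3 - 3*p^2 - 18*p + 40) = (p - 2)*(p + 3)*(p^2 - p - 20) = (p - 5)*(p - 2)*(p + 3)*(p + 4)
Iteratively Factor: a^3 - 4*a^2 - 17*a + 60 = (a - 3)*(a^2 - a - 20) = (a - 3)*(a + 4)*(a - 5)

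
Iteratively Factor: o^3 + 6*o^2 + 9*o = (o + 3)*(o^2 + 3*o) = o*(o + 3)*(o + 3)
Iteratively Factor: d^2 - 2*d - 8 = (d + 2)*(d - 4)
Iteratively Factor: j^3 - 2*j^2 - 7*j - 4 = (j + 1)*(j^2 - 3*j - 4) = (j - 4)*(j + 1)*(j + 1)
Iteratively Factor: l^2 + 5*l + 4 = (l + 4)*(l + 1)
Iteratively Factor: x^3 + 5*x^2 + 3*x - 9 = (x - 1)*(x^2 + 6*x + 9) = (x - 1)*(x + 3)*(x + 3)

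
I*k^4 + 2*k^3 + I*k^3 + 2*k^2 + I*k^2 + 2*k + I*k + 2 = (k + 1)*(k - 2*I)*(k + I)*(I*k + 1)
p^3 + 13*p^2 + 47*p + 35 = (p + 1)*(p + 5)*(p + 7)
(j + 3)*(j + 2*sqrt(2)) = j^2 + 2*sqrt(2)*j + 3*j + 6*sqrt(2)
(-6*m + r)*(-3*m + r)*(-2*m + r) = -36*m^3 + 36*m^2*r - 11*m*r^2 + r^3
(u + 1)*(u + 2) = u^2 + 3*u + 2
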